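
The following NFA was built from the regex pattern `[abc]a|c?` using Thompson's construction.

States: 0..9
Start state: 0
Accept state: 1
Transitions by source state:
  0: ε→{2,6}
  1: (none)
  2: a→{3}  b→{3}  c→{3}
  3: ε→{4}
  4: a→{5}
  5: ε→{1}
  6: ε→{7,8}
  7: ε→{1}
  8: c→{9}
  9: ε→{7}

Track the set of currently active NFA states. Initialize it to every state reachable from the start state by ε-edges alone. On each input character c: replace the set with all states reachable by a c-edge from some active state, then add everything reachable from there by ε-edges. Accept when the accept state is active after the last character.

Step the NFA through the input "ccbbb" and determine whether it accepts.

Answer: REJECT

Derivation:
S₀ = ε-closure({0}) = {0,1,2,6,7,8}
'c' @ 1: {1,3,4,7,9}  ✓accept
'c' @ 2: {}  — dead — no transitions
rest 'bbb' ignored (set empty)
end set {} — state 1 not in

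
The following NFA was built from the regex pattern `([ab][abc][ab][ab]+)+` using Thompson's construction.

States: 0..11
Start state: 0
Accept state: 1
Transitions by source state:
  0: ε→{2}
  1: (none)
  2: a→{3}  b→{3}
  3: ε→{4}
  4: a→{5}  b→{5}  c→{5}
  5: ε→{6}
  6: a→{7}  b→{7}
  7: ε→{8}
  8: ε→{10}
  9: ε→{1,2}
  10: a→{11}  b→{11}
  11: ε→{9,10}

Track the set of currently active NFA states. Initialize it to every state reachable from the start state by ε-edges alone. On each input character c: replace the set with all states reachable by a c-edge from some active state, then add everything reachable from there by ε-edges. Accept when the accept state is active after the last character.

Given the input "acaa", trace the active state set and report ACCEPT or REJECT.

Answer: ACCEPT

Derivation:
S₀ = ε-closure({0}) = {0,2}
'a' @ 1: {3,4}
'c' @ 2: {5,6}
'a' @ 3: {7,8,10}
'a' @ 4: {1,2,9,10,11}  [accepting]
final: {1,2,9,10,11}; accept 1 in set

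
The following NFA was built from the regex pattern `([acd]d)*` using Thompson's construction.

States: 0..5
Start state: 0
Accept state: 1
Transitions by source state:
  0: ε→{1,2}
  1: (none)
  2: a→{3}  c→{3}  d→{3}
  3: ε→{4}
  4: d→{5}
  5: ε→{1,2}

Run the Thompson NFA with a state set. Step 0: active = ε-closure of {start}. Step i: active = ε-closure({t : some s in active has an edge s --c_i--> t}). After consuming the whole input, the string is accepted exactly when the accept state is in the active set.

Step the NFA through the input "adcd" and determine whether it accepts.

Answer: ACCEPT

Trace:
S₀ = ε-closure({0}) = {0,1,2}
'a' @ 1: {3,4}
'd' @ 2: {1,2,5}  (accept∈set)
'c' @ 3: {3,4}
'd' @ 4: {1,2,5}  (accept∈set)
final: {1,2,5}; accept 1 in set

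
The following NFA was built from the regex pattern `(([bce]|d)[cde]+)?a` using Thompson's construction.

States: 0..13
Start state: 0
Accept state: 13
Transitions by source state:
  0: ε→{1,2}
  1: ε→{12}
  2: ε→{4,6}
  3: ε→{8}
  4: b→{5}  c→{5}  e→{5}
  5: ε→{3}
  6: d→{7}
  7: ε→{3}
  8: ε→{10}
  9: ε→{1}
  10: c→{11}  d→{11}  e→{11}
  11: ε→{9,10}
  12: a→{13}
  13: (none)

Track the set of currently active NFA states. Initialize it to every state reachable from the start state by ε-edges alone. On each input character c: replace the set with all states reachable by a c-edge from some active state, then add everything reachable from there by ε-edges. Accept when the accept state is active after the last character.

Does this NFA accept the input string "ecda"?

Answer: ACCEPT

Derivation:
start: ε-closure({0}) = {0,1,2,4,6,12}
'e' @ 1: {3,5,8,10}
'c' @ 2: {1,9,10,11,12}
'd' @ 3: {1,9,10,11,12}
'a' @ 4: {13}  [accepting]
final: {13}; accept 13 in set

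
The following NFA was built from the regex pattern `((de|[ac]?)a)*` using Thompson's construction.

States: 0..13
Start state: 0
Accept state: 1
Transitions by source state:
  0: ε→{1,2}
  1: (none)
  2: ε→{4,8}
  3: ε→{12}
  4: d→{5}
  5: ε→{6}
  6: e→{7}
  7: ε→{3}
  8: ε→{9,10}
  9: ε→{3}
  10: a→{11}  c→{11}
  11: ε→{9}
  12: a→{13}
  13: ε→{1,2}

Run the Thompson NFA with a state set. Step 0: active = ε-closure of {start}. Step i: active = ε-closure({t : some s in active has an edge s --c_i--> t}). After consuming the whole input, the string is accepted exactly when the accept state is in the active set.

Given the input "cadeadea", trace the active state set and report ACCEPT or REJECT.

start: ε-closure({0}) = {0,1,2,3,4,8,9,10,12}
'c' @ 1: {3,9,11,12}
'a' @ 2: {1,2,3,4,8,9,10,12,13}  ✓accept
'd' @ 3: {5,6}
'e' @ 4: {3,7,12}
'a' @ 5: {1,2,3,4,8,9,10,12,13}  ✓accept
'd' @ 6: {5,6}
'e' @ 7: {3,7,12}
'a' @ 8: {1,2,3,4,8,9,10,12,13}  ✓accept
end set {1,2,3,4,8,9,10,12,13} — state 1 in

Answer: ACCEPT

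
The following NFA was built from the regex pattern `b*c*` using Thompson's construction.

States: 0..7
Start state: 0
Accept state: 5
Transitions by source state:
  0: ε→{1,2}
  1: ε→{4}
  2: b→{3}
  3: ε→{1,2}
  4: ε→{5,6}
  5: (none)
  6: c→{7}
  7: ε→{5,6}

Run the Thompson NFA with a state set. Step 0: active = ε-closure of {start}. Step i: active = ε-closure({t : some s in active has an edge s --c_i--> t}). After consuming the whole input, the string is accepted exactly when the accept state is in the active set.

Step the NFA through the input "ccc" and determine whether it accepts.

initial (ε-close {0}): {0,1,2,4,5,6}
'c' @ 1: {5,6,7}  (accept∈set)
'c' @ 2: {5,6,7}  (accept∈set)
'c' @ 3: {5,6,7}  (accept∈set)
final: {5,6,7}; accept 5 in set

Answer: ACCEPT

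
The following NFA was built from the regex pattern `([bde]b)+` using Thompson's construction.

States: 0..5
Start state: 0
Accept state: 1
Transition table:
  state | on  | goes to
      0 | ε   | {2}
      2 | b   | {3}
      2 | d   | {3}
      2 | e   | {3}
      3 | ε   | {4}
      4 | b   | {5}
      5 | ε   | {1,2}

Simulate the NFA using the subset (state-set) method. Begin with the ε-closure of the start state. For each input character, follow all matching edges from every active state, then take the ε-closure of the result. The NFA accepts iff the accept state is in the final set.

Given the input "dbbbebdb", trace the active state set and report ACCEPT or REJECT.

initial (ε-close {0}): {0,2}
'd' @ 1: {3,4}
'b' @ 2: {1,2,5}  ✓accept
'b' @ 3: {3,4}
'b' @ 4: {1,2,5}  ✓accept
'e' @ 5: {3,4}
'b' @ 6: {1,2,5}  ✓accept
'd' @ 7: {3,4}
'b' @ 8: {1,2,5}  ✓accept
end set {1,2,5} — state 1 in

Answer: ACCEPT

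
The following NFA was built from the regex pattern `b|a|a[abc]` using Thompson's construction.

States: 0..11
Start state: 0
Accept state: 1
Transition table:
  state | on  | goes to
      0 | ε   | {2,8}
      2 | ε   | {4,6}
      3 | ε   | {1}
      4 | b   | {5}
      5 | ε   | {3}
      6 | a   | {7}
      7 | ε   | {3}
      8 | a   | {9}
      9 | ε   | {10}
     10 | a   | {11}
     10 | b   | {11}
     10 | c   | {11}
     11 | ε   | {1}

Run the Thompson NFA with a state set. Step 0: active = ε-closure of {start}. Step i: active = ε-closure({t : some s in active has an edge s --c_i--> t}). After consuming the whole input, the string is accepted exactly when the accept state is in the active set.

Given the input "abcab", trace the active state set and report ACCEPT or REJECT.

Answer: REJECT

Derivation:
start: ε-closure({0}) = {0,2,4,6,8}
'a' @ 1: {1,3,7,9,10}  ✓accept
'b' @ 2: {1,11}  ✓accept
'c' @ 3: {}  — dead — no transitions
rest 'ab' ignored (set empty)
after full input: {}  (accept=1 not in)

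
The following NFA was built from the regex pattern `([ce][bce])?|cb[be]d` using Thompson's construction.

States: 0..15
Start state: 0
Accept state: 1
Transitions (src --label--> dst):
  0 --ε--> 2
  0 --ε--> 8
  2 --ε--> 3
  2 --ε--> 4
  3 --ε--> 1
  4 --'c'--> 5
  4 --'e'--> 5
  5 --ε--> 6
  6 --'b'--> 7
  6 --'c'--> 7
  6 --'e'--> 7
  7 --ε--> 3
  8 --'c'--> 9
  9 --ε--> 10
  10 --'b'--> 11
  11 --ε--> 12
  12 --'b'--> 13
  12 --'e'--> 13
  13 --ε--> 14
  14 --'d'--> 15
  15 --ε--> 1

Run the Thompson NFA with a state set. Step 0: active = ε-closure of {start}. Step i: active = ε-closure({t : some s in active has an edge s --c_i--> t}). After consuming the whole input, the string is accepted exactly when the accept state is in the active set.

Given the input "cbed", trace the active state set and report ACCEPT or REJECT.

Answer: ACCEPT

Derivation:
initial (ε-close {0}): {0,1,2,3,4,8}
'c' @ 1: {5,6,9,10}
'b' @ 2: {1,3,7,11,12}  ✓accept
'e' @ 3: {13,14}
'd' @ 4: {1,15}  ✓accept
after full input: {1,15}  (accept=1 in)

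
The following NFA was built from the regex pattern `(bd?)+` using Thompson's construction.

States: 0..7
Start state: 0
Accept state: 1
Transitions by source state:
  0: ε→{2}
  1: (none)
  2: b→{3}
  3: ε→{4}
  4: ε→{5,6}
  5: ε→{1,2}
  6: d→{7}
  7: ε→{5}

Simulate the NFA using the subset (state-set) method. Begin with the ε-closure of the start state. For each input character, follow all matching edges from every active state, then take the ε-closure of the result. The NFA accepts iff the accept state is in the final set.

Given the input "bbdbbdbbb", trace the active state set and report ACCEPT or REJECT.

S₀ = ε-closure({0}) = {0,2}
'b' @ 1: {1,2,3,4,5,6}  ✓accept
'b' @ 2: {1,2,3,4,5,6}  ✓accept
'd' @ 3: {1,2,5,7}  ✓accept
'b' @ 4: {1,2,3,4,5,6}  ✓accept
'b' @ 5: {1,2,3,4,5,6}  ✓accept
'd' @ 6: {1,2,5,7}  ✓accept
'b' @ 7: {1,2,3,4,5,6}  ✓accept
'b' @ 8: {1,2,3,4,5,6}  ✓accept
'b' @ 9: {1,2,3,4,5,6}  ✓accept
end set {1,2,3,4,5,6} — state 1 in

Answer: ACCEPT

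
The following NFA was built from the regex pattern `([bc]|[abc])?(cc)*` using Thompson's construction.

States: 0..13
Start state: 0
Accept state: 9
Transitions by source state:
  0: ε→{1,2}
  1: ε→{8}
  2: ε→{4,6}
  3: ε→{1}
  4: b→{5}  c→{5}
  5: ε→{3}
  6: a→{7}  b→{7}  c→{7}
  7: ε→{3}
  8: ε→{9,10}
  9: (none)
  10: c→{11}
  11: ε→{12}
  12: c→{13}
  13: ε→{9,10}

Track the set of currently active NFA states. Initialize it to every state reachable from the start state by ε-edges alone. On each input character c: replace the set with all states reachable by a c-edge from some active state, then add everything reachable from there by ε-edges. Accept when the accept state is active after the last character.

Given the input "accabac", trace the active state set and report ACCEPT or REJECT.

Answer: REJECT

Trace:
S₀ = ε-closure({0}) = {0,1,2,4,6,8,9,10}
'a' @ 1: {1,3,7,8,9,10}  [accepting]
'c' @ 2: {11,12}
'c' @ 3: {9,10,13}  [accepting]
'a' @ 4: {}  — dead — no transitions
rest 'bac' ignored (set empty)
after full input: {}  (accept=9 not in)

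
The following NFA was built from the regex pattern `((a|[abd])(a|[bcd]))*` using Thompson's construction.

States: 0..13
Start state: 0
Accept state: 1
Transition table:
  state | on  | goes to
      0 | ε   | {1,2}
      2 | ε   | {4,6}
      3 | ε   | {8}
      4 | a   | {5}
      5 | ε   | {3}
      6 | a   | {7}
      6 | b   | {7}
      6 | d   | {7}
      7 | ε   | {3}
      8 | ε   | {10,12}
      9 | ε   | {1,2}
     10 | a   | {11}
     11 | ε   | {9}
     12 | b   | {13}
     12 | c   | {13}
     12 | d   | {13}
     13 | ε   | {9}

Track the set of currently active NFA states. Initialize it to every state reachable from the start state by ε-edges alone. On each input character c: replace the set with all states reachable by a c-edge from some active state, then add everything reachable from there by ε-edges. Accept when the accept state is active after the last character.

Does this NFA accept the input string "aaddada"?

Answer: REJECT

Trace:
S₀ = ε-closure({0}) = {0,1,2,4,6}
'a' @ 1: {3,5,7,8,10,12}
'a' @ 2: {1,2,4,6,9,11}  ✓accept
'd' @ 3: {3,7,8,10,12}
'd' @ 4: {1,2,4,6,9,13}  ✓accept
'a' @ 5: {3,5,7,8,10,12}
'd' @ 6: {1,2,4,6,9,13}  ✓accept
'a' @ 7: {3,5,7,8,10,12}
final: {3,5,7,8,10,12}; accept 1 not in set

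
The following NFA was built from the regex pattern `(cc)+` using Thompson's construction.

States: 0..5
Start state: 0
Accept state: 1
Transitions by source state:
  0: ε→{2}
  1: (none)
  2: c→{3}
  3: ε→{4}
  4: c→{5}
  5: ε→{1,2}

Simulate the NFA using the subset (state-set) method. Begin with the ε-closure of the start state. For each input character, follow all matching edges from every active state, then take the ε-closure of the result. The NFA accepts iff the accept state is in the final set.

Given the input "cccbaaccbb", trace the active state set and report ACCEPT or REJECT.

initial (ε-close {0}): {0,2}
'c' @ 1: {3,4}
'c' @ 2: {1,2,5}  ✓accept
'c' @ 3: {3,4}
'b' @ 4: {}  — no active states
rest 'aaccbb' ignored (set empty)
final: {}; accept 1 not in set

Answer: REJECT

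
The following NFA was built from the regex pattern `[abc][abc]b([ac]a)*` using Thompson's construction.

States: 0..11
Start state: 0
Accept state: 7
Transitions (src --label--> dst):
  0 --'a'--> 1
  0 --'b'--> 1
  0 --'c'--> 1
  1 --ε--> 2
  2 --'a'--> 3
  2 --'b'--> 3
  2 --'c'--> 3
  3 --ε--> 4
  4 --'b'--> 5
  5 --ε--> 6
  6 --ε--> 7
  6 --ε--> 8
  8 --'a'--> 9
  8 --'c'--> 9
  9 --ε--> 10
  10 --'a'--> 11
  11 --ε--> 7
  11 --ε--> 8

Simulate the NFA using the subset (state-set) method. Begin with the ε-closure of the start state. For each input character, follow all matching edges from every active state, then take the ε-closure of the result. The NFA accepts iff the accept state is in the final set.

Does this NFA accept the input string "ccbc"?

Answer: REJECT

Steps:
S₀ = ε-closure({0}) = {0}
'c' @ 1: {1,2}
'c' @ 2: {3,4}
'b' @ 3: {5,6,7,8}  (accept∈set)
'c' @ 4: {9,10}
after full input: {9,10}  (accept=7 not in)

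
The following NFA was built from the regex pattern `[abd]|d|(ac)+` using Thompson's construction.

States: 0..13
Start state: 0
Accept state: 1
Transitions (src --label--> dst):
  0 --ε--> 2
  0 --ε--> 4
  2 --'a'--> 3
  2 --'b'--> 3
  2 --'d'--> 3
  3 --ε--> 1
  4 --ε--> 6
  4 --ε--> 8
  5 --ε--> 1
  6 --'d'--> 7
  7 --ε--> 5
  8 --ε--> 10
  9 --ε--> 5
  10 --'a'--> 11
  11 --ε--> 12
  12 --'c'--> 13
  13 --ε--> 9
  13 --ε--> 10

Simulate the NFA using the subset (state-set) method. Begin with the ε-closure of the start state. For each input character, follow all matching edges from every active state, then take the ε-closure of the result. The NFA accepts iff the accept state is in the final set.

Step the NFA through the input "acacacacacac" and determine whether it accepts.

S₀ = ε-closure({0}) = {0,2,4,6,8,10}
'a' @ 1: {1,3,11,12}  [accepting]
'c' @ 2: {1,5,9,10,13}  [accepting]
'a' @ 3: {11,12}
'c' @ 4: {1,5,9,10,13}  [accepting]
'a' @ 5: {11,12}
'c' @ 6: {1,5,9,10,13}  [accepting]
'a' @ 7: {11,12}
'c' @ 8: {1,5,9,10,13}  [accepting]
'a' @ 9: {11,12}
'c' @ 10: {1,5,9,10,13}  [accepting]
'a' @ 11: {11,12}
'c' @ 12: {1,5,9,10,13}  [accepting]
after full input: {1,5,9,10,13}  (accept=1 in)

Answer: ACCEPT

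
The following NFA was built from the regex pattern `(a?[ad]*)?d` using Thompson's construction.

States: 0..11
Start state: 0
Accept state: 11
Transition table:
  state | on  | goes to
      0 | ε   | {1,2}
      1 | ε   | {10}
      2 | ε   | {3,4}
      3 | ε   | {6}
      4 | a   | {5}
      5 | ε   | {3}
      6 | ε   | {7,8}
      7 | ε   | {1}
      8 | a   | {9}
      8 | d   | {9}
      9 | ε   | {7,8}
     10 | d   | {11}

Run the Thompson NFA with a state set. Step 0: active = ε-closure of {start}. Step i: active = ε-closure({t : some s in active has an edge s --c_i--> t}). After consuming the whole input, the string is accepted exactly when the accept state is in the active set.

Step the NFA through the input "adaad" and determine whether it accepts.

Answer: ACCEPT

Derivation:
initial (ε-close {0}): {0,1,2,3,4,6,7,8,10}
'a' @ 1: {1,3,5,6,7,8,9,10}
'd' @ 2: {1,7,8,9,10,11}  (accept∈set)
'a' @ 3: {1,7,8,9,10}
'a' @ 4: {1,7,8,9,10}
'd' @ 5: {1,7,8,9,10,11}  (accept∈set)
after full input: {1,7,8,9,10,11}  (accept=11 in)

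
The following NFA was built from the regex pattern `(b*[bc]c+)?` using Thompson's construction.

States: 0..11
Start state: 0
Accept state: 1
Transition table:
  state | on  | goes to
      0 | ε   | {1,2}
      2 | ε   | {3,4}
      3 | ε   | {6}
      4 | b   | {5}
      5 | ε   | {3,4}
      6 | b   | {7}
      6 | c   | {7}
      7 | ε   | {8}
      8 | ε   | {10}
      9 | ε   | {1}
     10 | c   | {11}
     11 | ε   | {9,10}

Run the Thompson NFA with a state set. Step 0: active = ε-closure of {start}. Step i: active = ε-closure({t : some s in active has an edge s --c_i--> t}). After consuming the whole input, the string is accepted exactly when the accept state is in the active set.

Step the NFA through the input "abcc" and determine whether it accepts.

Answer: REJECT

Trace:
initial (ε-close {0}): {0,1,2,3,4,6}
'a' @ 1: {}  — dead — no transitions
rest 'bcc' ignored (set empty)
end set {} — state 1 not in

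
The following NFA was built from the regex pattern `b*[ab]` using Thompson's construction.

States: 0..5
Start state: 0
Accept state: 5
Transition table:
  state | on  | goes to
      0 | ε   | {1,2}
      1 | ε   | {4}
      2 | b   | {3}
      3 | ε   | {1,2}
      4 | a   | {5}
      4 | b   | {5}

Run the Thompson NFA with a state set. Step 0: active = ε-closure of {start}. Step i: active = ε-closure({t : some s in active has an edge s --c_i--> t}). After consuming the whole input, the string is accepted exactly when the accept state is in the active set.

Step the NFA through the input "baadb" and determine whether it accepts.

start: ε-closure({0}) = {0,1,2,4}
'b' @ 1: {1,2,3,4,5}  [accepting]
'a' @ 2: {5}  [accepting]
'a' @ 3: {}  — no active states
rest 'db' ignored (set empty)
after full input: {}  (accept=5 not in)

Answer: REJECT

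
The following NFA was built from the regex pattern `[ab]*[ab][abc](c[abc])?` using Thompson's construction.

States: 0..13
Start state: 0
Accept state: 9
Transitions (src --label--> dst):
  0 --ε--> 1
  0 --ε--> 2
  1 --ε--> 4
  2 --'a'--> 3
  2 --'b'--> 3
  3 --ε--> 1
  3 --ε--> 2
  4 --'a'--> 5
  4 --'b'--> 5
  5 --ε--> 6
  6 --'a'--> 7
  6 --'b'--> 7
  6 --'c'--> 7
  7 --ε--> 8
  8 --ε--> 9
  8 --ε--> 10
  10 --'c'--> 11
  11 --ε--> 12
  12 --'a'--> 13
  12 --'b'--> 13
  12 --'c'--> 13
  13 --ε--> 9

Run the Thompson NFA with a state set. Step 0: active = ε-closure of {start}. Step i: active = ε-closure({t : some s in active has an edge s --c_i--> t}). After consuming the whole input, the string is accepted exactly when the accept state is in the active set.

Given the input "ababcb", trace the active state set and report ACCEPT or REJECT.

S₀ = ε-closure({0}) = {0,1,2,4}
'a' @ 1: {1,2,3,4,5,6}
'b' @ 2: {1,2,3,4,5,6,7,8,9,10}  ✓accept
'a' @ 3: {1,2,3,4,5,6,7,8,9,10}  ✓accept
'b' @ 4: {1,2,3,4,5,6,7,8,9,10}  ✓accept
'c' @ 5: {7,8,9,10,11,12}  ✓accept
'b' @ 6: {9,13}  ✓accept
after full input: {9,13}  (accept=9 in)

Answer: ACCEPT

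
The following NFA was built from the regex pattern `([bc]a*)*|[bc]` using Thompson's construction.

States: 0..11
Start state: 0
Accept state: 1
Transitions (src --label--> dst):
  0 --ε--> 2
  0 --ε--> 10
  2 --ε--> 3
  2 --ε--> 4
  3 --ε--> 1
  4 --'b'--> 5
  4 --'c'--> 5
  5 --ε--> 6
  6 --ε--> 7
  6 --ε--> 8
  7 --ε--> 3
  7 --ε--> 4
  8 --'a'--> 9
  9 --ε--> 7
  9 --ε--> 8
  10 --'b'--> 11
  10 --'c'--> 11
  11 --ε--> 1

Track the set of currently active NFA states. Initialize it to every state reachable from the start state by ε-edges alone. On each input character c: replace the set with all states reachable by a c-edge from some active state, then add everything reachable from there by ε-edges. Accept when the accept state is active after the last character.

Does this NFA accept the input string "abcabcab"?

Answer: REJECT

Trace:
start: ε-closure({0}) = {0,1,2,3,4,10}
'a' @ 1: {}  — dead — no transitions
rest 'bcabcab' ignored (set empty)
after full input: {}  (accept=1 not in)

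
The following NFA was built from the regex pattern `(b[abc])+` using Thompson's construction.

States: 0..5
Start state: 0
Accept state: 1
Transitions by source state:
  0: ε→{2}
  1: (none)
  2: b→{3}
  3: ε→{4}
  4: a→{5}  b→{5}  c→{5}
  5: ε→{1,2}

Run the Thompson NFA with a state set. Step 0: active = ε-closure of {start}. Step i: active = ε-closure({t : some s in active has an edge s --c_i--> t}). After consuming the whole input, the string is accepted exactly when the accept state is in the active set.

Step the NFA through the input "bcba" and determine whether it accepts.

Answer: ACCEPT

Steps:
S₀ = ε-closure({0}) = {0,2}
'b' @ 1: {3,4}
'c' @ 2: {1,2,5}  (accept∈set)
'b' @ 3: {3,4}
'a' @ 4: {1,2,5}  (accept∈set)
final: {1,2,5}; accept 1 in set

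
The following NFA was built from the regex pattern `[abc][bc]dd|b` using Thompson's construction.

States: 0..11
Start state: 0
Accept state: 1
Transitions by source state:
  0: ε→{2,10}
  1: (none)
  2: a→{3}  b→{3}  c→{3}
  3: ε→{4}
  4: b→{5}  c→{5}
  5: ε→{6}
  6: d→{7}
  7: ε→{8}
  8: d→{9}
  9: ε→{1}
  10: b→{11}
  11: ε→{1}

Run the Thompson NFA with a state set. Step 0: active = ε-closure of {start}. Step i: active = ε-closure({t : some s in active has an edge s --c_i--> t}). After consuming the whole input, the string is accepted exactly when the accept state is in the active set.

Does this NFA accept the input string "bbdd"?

Answer: ACCEPT

Trace:
initial (ε-close {0}): {0,2,10}
'b' @ 1: {1,3,4,11}  ✓accept
'b' @ 2: {5,6}
'd' @ 3: {7,8}
'd' @ 4: {1,9}  ✓accept
after full input: {1,9}  (accept=1 in)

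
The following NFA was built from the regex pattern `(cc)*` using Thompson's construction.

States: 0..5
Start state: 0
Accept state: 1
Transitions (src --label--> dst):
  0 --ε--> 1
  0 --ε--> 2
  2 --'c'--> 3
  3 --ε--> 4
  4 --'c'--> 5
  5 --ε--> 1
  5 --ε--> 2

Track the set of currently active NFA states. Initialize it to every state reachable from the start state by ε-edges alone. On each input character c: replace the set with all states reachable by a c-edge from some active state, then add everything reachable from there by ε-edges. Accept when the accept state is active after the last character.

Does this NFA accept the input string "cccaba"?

Answer: REJECT

Derivation:
S₀ = ε-closure({0}) = {0,1,2}
'c' @ 1: {3,4}
'c' @ 2: {1,2,5}  (accept∈set)
'c' @ 3: {3,4}
'a' @ 4: {}  — dead — no transitions
rest 'ba' ignored (set empty)
final: {}; accept 1 not in set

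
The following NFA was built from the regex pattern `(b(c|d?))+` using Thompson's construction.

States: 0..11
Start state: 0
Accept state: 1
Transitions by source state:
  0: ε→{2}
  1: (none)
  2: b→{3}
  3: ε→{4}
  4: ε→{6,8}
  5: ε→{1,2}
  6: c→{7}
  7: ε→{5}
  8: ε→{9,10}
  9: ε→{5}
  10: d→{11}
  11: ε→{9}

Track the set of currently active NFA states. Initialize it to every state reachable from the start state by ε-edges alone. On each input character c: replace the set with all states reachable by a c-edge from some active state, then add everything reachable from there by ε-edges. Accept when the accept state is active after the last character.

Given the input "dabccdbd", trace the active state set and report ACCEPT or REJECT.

initial (ε-close {0}): {0,2}
'd' @ 1: {}  — state set empty
rest 'abccdbd' ignored (set empty)
after full input: {}  (accept=1 not in)

Answer: REJECT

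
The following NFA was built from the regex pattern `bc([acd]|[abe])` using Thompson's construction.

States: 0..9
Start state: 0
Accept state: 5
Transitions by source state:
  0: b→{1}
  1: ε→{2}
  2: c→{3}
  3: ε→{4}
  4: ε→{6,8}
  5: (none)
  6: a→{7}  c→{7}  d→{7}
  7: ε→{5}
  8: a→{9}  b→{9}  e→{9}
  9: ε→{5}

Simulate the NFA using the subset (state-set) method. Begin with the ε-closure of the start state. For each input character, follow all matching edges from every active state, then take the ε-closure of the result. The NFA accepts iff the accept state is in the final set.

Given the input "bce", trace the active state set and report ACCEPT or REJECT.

S₀ = ε-closure({0}) = {0}
'b' @ 1: {1,2}
'c' @ 2: {3,4,6,8}
'e' @ 3: {5,9}  (accept∈set)
after full input: {5,9}  (accept=5 in)

Answer: ACCEPT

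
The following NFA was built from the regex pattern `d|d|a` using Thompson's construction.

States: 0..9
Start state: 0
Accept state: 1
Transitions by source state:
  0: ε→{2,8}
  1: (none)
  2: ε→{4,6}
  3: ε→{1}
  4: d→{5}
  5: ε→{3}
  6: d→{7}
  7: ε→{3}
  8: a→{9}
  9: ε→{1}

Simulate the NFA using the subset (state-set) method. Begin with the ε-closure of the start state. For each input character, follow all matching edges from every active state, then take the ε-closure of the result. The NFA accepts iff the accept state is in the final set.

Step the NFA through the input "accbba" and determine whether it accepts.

Answer: REJECT

Derivation:
S₀ = ε-closure({0}) = {0,2,4,6,8}
'a' @ 1: {1,9}  (accept∈set)
'c' @ 2: {}  — state set empty
rest 'cbba' ignored (set empty)
final: {}; accept 1 not in set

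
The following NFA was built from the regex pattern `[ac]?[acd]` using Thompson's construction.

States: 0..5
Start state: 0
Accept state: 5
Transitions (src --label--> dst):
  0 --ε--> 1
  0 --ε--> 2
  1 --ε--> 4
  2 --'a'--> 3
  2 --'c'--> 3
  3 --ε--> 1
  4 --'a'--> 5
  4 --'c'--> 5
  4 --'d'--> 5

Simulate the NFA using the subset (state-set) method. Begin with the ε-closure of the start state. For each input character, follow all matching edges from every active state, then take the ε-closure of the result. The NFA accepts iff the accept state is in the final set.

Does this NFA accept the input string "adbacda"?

initial (ε-close {0}): {0,1,2,4}
'a' @ 1: {1,3,4,5}  ✓accept
'd' @ 2: {5}  ✓accept
'b' @ 3: {}  — state set empty
rest 'acda' ignored (set empty)
final: {}; accept 5 not in set

Answer: REJECT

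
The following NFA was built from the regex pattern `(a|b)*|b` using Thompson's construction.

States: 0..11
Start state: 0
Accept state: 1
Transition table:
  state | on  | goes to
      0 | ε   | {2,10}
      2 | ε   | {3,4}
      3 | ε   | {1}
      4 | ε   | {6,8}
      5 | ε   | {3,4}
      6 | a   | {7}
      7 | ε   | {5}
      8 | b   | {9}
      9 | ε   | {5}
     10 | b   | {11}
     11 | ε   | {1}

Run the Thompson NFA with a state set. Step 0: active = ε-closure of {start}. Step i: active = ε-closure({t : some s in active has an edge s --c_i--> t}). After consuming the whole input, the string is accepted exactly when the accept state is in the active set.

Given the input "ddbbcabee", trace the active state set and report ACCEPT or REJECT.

S₀ = ε-closure({0}) = {0,1,2,3,4,6,8,10}
'd' @ 1: {}  — dead — no transitions
rest 'dbbcabee' ignored (set empty)
after full input: {}  (accept=1 not in)

Answer: REJECT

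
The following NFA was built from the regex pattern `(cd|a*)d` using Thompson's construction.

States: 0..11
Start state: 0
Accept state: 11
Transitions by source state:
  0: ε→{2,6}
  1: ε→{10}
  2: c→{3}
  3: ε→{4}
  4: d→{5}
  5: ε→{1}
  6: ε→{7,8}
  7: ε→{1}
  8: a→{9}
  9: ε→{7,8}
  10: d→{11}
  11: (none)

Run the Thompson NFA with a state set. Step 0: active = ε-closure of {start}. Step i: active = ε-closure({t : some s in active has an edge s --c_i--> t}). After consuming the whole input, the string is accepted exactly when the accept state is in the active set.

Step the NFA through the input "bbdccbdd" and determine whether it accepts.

initial (ε-close {0}): {0,1,2,6,7,8,10}
'b' @ 1: {}  — dead — no transitions
rest 'bdccbdd' ignored (set empty)
end set {} — state 11 not in

Answer: REJECT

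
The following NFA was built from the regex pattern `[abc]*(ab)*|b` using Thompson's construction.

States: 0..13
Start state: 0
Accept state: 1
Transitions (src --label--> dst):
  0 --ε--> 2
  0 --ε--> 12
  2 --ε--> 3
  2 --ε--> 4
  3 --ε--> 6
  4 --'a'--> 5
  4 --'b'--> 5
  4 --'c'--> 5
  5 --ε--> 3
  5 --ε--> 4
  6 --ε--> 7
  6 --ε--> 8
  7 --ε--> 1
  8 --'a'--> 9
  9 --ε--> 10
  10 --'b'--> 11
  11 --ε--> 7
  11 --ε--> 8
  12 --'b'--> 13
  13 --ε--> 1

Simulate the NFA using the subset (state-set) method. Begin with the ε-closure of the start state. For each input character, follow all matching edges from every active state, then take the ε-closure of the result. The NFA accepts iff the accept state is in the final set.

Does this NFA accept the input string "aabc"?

start: ε-closure({0}) = {0,1,2,3,4,6,7,8,12}
'a' @ 1: {1,3,4,5,6,7,8,9,10}  (accept∈set)
'a' @ 2: {1,3,4,5,6,7,8,9,10}  (accept∈set)
'b' @ 3: {1,3,4,5,6,7,8,11}  (accept∈set)
'c' @ 4: {1,3,4,5,6,7,8}  (accept∈set)
end set {1,3,4,5,6,7,8} — state 1 in

Answer: ACCEPT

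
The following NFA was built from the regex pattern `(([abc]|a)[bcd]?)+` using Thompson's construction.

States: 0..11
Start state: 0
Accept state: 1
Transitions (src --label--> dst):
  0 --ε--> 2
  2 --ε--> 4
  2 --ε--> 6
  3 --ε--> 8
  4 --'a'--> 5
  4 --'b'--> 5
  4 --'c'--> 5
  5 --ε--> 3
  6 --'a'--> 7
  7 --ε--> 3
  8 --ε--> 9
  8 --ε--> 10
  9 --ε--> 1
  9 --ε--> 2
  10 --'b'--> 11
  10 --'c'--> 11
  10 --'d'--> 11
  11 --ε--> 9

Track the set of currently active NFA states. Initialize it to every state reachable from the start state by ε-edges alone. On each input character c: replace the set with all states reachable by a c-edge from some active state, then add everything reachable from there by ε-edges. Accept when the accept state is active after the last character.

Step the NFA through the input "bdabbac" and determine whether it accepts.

initial (ε-close {0}): {0,2,4,6}
'b' @ 1: {1,2,3,4,5,6,8,9,10}  ✓accept
'd' @ 2: {1,2,4,6,9,11}  ✓accept
'a' @ 3: {1,2,3,4,5,6,7,8,9,10}  ✓accept
'b' @ 4: {1,2,3,4,5,6,8,9,10,11}  ✓accept
'b' @ 5: {1,2,3,4,5,6,8,9,10,11}  ✓accept
'a' @ 6: {1,2,3,4,5,6,7,8,9,10}  ✓accept
'c' @ 7: {1,2,3,4,5,6,8,9,10,11}  ✓accept
end set {1,2,3,4,5,6,8,9,10,11} — state 1 in

Answer: ACCEPT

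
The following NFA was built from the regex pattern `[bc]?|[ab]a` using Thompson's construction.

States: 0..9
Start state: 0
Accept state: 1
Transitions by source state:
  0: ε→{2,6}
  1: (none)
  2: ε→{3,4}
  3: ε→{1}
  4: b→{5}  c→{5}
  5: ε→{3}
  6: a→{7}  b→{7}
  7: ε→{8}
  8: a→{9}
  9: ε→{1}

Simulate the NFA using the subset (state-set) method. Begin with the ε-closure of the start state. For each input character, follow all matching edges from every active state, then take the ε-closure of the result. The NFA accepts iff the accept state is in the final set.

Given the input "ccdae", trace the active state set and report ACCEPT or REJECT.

Answer: REJECT

Derivation:
S₀ = ε-closure({0}) = {0,1,2,3,4,6}
'c' @ 1: {1,3,5}  (accept∈set)
'c' @ 2: {}  — state set empty
rest 'dae' ignored (set empty)
end set {} — state 1 not in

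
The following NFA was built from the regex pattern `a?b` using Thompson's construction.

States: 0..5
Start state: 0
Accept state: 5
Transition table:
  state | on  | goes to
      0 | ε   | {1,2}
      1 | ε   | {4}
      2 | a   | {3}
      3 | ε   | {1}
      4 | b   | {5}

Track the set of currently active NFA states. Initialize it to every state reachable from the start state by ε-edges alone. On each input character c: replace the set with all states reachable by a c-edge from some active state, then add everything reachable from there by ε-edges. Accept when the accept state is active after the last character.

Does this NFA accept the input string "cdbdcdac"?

Answer: REJECT

Trace:
start: ε-closure({0}) = {0,1,2,4}
'c' @ 1: {}  — state set empty
rest 'dbdcdac' ignored (set empty)
after full input: {}  (accept=5 not in)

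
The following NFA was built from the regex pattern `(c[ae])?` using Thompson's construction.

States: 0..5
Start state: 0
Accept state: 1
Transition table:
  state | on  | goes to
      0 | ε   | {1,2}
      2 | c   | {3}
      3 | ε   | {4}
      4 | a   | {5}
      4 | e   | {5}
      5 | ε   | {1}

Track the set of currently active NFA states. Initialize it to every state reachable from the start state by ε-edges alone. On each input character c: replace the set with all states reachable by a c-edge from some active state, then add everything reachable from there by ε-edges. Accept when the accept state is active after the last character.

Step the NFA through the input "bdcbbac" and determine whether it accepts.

S₀ = ε-closure({0}) = {0,1,2}
'b' @ 1: {}  — state set empty
rest 'dcbbac' ignored (set empty)
final: {}; accept 1 not in set

Answer: REJECT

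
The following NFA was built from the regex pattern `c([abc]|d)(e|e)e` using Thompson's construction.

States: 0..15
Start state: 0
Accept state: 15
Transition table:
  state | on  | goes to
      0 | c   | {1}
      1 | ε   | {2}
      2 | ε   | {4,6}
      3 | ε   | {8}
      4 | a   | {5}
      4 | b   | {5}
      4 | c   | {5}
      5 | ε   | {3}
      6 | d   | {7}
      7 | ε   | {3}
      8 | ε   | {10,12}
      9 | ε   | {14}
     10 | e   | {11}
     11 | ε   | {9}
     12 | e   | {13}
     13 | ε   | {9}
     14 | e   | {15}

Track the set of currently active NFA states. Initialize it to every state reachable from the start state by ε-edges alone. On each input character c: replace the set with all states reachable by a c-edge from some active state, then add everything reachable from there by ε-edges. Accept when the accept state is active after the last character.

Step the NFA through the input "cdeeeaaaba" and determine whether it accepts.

S₀ = ε-closure({0}) = {0}
'c' @ 1: {1,2,4,6}
'd' @ 2: {3,7,8,10,12}
'e' @ 3: {9,11,13,14}
'e' @ 4: {15}  [accepting]
'e' @ 5: {}  — no active states
rest 'aaaba' ignored (set empty)
end set {} — state 15 not in

Answer: REJECT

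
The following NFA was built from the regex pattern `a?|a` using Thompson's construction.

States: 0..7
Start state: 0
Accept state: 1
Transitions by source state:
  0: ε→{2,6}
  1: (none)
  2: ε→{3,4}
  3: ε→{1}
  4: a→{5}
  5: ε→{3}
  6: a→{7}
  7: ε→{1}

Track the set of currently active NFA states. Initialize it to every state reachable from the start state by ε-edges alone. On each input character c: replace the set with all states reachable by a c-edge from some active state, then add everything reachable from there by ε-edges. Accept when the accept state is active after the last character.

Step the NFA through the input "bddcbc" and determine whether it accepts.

Answer: REJECT

Trace:
start: ε-closure({0}) = {0,1,2,3,4,6}
'b' @ 1: {}  — state set empty
rest 'ddcbc' ignored (set empty)
after full input: {}  (accept=1 not in)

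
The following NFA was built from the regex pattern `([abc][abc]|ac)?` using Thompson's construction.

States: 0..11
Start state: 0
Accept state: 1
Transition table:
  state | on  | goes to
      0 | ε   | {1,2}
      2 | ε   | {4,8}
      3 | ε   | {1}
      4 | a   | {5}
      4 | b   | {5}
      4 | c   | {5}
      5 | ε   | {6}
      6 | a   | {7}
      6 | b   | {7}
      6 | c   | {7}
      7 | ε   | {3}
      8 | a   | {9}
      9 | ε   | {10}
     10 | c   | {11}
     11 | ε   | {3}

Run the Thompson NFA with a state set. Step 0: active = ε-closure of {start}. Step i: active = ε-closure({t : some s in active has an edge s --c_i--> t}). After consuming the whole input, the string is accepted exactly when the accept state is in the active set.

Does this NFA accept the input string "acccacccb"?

Answer: REJECT

Trace:
initial (ε-close {0}): {0,1,2,4,8}
'a' @ 1: {5,6,9,10}
'c' @ 2: {1,3,7,11}  (accept∈set)
'c' @ 3: {}  — dead — no transitions
rest 'cacccb' ignored (set empty)
final: {}; accept 1 not in set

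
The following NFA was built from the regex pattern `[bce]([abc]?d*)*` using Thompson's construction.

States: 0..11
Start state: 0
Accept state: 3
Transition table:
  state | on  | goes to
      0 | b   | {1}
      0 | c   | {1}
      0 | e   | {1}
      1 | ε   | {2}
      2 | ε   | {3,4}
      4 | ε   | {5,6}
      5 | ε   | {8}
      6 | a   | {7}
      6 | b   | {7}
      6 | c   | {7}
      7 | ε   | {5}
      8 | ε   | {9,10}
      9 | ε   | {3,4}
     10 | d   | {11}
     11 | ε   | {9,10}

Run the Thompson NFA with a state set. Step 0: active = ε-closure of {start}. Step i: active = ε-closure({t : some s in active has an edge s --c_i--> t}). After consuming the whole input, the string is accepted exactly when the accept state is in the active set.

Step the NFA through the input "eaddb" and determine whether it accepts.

initial (ε-close {0}): {0}
'e' @ 1: {1,2,3,4,5,6,8,9,10}  [accepting]
'a' @ 2: {3,4,5,6,7,8,9,10}  [accepting]
'd' @ 3: {3,4,5,6,8,9,10,11}  [accepting]
'd' @ 4: {3,4,5,6,8,9,10,11}  [accepting]
'b' @ 5: {3,4,5,6,7,8,9,10}  [accepting]
final: {3,4,5,6,7,8,9,10}; accept 3 in set

Answer: ACCEPT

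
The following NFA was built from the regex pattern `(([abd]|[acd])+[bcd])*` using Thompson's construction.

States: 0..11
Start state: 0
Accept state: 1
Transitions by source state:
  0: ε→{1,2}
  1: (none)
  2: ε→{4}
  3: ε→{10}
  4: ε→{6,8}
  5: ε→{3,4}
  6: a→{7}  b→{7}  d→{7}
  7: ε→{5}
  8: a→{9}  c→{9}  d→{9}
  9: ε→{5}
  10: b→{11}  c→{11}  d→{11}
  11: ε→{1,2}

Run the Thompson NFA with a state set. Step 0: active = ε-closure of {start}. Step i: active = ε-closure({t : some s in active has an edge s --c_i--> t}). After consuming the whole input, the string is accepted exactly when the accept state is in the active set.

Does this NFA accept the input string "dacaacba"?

Answer: REJECT

Trace:
initial (ε-close {0}): {0,1,2,4,6,8}
'd' @ 1: {3,4,5,6,7,8,9,10}
'a' @ 2: {3,4,5,6,7,8,9,10}
'c' @ 3: {1,2,3,4,5,6,8,9,10,11}  [accepting]
'a' @ 4: {3,4,5,6,7,8,9,10}
'a' @ 5: {3,4,5,6,7,8,9,10}
'c' @ 6: {1,2,3,4,5,6,8,9,10,11}  [accepting]
'b' @ 7: {1,2,3,4,5,6,7,8,10,11}  [accepting]
'a' @ 8: {3,4,5,6,7,8,9,10}
after full input: {3,4,5,6,7,8,9,10}  (accept=1 not in)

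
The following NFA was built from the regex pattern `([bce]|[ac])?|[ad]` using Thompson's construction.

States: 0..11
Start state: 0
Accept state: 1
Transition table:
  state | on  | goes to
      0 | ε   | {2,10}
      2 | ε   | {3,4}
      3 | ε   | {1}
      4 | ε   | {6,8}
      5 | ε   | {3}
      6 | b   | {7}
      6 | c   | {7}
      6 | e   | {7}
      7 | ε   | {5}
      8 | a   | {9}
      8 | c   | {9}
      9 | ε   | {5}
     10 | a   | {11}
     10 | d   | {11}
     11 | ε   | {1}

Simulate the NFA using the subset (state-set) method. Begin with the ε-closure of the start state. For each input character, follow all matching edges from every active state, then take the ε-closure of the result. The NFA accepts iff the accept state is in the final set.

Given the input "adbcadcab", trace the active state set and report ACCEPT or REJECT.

Answer: REJECT

Trace:
S₀ = ε-closure({0}) = {0,1,2,3,4,6,8,10}
'a' @ 1: {1,3,5,9,11}  [accepting]
'd' @ 2: {}  — no active states
rest 'bcadcab' ignored (set empty)
after full input: {}  (accept=1 not in)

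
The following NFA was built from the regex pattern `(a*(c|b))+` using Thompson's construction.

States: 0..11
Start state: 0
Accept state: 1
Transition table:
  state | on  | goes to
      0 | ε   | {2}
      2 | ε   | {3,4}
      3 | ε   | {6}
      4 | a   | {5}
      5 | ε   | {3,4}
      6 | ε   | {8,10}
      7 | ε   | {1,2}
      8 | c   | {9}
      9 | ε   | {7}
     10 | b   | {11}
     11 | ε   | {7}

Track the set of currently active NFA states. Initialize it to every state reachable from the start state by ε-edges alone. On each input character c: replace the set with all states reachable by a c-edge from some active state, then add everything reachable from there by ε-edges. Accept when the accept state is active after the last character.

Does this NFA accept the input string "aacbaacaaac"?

Answer: ACCEPT

Steps:
S₀ = ε-closure({0}) = {0,2,3,4,6,8,10}
'a' @ 1: {3,4,5,6,8,10}
'a' @ 2: {3,4,5,6,8,10}
'c' @ 3: {1,2,3,4,6,7,8,9,10}  (accept∈set)
'b' @ 4: {1,2,3,4,6,7,8,10,11}  (accept∈set)
'a' @ 5: {3,4,5,6,8,10}
'a' @ 6: {3,4,5,6,8,10}
'c' @ 7: {1,2,3,4,6,7,8,9,10}  (accept∈set)
'a' @ 8: {3,4,5,6,8,10}
'a' @ 9: {3,4,5,6,8,10}
'a' @ 10: {3,4,5,6,8,10}
'c' @ 11: {1,2,3,4,6,7,8,9,10}  (accept∈set)
end set {1,2,3,4,6,7,8,9,10} — state 1 in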